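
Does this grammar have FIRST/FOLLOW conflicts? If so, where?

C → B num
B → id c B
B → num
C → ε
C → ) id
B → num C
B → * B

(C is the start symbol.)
A FIRST/FOLLOW conflict occurs when a non-terminal N has a nullable alternative N → β (β ⇒* ε) and another alternative N → α with FIRST(α) ∩ FOLLOW(N) ≠ ∅: on such a lookahead the parser cannot decide between expanding α and letting N vanish via β.

Nullable non-terminals: C.
FIRST sets used below: FIRST(B) = { '*', 'id', 'num' }

C: nullable alternative(s) C → ε; FOLLOW(C) = { $, 'num' }
  C → B num: FIRST \ {ε} = { '*', 'id', 'num' } — overlaps FOLLOW(C) on { 'num' }: CONFLICT
  C → ε: FIRST \ {ε} = { } — this is the only nullable alternative, skip
  C → ) id: FIRST \ {ε} = { ')' } — disjoint from FOLLOW(C)

B has no nullable alternative, so no FIRST/FOLLOW check is needed there.

So the grammar has 1 FIRST/FOLLOW conflict (marked CONFLICT above).

Answer: Yes. C → B num with FOLLOW(C) on { 'num' }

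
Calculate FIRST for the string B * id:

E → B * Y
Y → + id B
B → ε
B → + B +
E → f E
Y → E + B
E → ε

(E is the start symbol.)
FIRST sets of the non-terminals involved (from the grammar, by fixed-point iteration):
  FIRST(B) = { '+', ε }

To compute FIRST(B * id), process the symbols left to right:
Symbol B is a non-terminal. Add FIRST(B) \ {ε} = { '+' }
B is nullable (ε ∈ FIRST(B)), continue to the next symbol.
Symbol * is a terminal. Add '*' and stop.
FIRST(B * id) = { '*', '+' }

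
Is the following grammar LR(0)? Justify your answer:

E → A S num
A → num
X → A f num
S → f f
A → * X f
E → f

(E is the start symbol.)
A grammar is LR(0) if no state in the canonical LR(0) collection has:
  - both a shift item (dot before a terminal) and a complete item (shift-reduce conflict), or
  - two or more complete items (reduce-reduce conflict; the accept item [E' → E .] counts as a complete item here).

Augment with E' → E and build the canonical LR(0) collection (I0 = CLOSURE({[E' → . E]}), then GOTO on every symbol after a dot until no new states appear). It has 15 states:
  I0: { [A → . * X f], [A → . num], [E → . A S num], [E → . f], [E' → . E] }  — shift
  I1: { [A → * . X f], [A → . * X f], [A → . num], [X → . A f num] }  — shift
  I2: { [E → A . S num], [S → . f f] }  — shift
  I3: { [E' → E .] }  — accept
  I4: { [E → f .] }  — reduce
  I5: { [A → num .] }  — reduce
  I6: { [E → A S . num] }  — shift
  I7: { [S → f . f] }  — shift
  I8: { [S → f f .] }  — reduce
  I9: { [E → A S num .] }  — reduce
  I10: { [X → A . f num] }  — shift
  I11: { [A → * X . f] }  — shift
  I12: { [A → * X f .] }  — reduce
  I13: { [X → A f . num] }  — shift
  I14: { [X → A f num .] }  — reduce

Every state is either a pure shift/goto state or contains exactly one complete item and nothing to shift — no conflicts. The grammar is LR(0).

Answer: Yes, the grammar is LR(0)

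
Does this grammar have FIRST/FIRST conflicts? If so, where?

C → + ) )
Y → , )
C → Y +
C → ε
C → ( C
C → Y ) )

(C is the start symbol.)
FIRST sets of the non-terminals at (or reachable through a nullable prefix from) the front of some alternative:
  FIRST(Y) = { ',' }

Productions for C:
  C → + ) ): FIRST = { '+' }
  C → Y +: FIRST = { ',' }
  C → ε: FIRST = { ε }
  C → ( C: FIRST = { '(' }
  C → Y ) ): FIRST = { ',' }
Y has only one production, so no FIRST/FIRST conflict is possible there.

Conflict for C: C → Y + and C → Y ) )
  Overlap: { ',' }

Answer: Yes. C → Y '+' / C → Y ')' ')' on { ',' }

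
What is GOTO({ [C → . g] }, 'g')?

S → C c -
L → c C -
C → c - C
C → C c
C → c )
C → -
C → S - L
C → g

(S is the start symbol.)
{ [C → g .] }

GOTO(I, 'g') = CLOSURE({ [A → αX.β] : [A → α.Xβ] ∈ I, X = 'g' })

Items with dot before 'g', with the dot advanced:
  [C → . g] → [C → g .]
Closure adds nothing (no advanced item has the dot before a non-terminal).

GOTO = { [C → g .] }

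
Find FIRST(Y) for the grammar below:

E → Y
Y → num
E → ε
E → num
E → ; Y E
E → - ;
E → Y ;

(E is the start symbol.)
{ 'num' }

To compute FIRST(Y), examine every production with Y on the left-hand side, reading each right-hand side left to right until a non-nullable symbol is reached.

From Y → num:
  - num is a terminal: add 'num' and stop

Collecting: FIRST(Y) = { 'num' }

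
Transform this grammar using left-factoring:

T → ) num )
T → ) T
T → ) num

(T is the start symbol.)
Left-factoring transforms A → αβ₁ | αβ₂ into A → αA' and A' → β₁ | β₂
(α is the longest common prefix among the alternatives). Repeat until
no nonterminal has two alternatives with a common prefix.

Round 1: T has alternatives sharing prefix ')'. Introduce T': T → ) T'
  Add: T' → num )
  Add: T' → T
  Add: T' → num

Round 2: T' has alternatives sharing prefix 'num'. Introduce T'': T' → num T''
  Add: T'' → )
  Add: T'' → ε

No remaining common prefixes — done.

Resulting grammar:
T → ) T'
T' → num T''
T'' → )
T'' → ε
T' → T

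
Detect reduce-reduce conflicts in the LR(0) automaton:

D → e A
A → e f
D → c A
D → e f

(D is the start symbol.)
A reduce-reduce conflict occurs when an LR(0) state has two complete items [A → α .] and [B → β .] — both call for a reduction, and with no lookahead the parser cannot choose between them.

Augment with D' → D and build the canonical LR(0) collection (I0 = CLOSURE({[D' → . D]}), then GOTO on every symbol after a dot until no new states appear). It has 9 states:
  I0: { [D → . c A], [D → . e A], [D → . e f], [D' → . D] }  — shift
  I1: { [D' → D .] }  — accept
  I2: { [A → . e f], [D → c . A] }  — shift
  I3: { [A → . e f], [D → e . A], [D → e . f] }  — shift
  I4: { [D → e A .] }  — reduce
  I5: { [A → e . f] }  — shift
  I6: { [D → e f .] }  — reduce
  I7: { [A → e f .] }  — reduce
  I8: { [D → c A .] }  — reduce

No state contains more than one complete item.

Answer: No reduce-reduce conflicts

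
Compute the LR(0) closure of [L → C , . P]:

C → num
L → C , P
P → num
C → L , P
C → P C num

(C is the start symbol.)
Start with: [L → C , . P]
  [L → C , . P] has the dot before P: add [P → . num]
No further items can be added.

CLOSURE = { [L → C , . P], [P → . num] }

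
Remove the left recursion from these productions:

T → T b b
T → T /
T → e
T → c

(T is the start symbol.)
T is directly left-recursive. The standard transformation for
  A → A α₁ | ... | A α_m | β₁ | ... | β_n
is
  A  → β₁ A' | ... | β_n A'
  A' → α₁ A' | ... | α_m A' | ε

T → e becomes T → e T'
T → c becomes T → c T'
T → T b b becomes T' → b b T'
T → T / becomes T' → / T'
Add T' → ε

Resulting grammar:
T → e T'
T → c T'
T' → b b T'
T' → / T'
T' → ε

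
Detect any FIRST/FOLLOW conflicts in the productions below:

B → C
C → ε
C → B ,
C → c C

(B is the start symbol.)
Yes. C → B ',' with FOLLOW(C) on { ',' }

Nullable non-terminals: B, C.
FIRST sets used below: FIRST(B) = { ',', 'c', ε }
B has a nullable alternative but only one production, so nothing to check.

C: nullable alternative(s) C → ε; FOLLOW(C) = { $, ',' }
  C → ε: FIRST \ {ε} = { } — this is the only nullable alternative, skip
  C → B ,: FIRST \ {ε} = { ',', 'c' } — overlaps FOLLOW(C) on { ',' }: CONFLICT
  C → c C: FIRST \ {ε} = { 'c' } — disjoint from FOLLOW(C)

So the grammar has 1 FIRST/FOLLOW conflict (marked CONFLICT above).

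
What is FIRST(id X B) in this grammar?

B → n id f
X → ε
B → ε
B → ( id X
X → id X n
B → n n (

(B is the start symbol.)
To compute FIRST(id X B), process the symbols left to right:
Symbol id is a terminal. Add 'id' and stop.
FIRST(id X B) = { 'id' }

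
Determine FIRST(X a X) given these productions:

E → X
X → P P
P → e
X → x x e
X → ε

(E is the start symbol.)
FIRST sets of the non-terminals involved (from the grammar, by fixed-point iteration):
  FIRST(X) = { 'e', 'x', ε }

To compute FIRST(X a X), process the symbols left to right:
Symbol X is a non-terminal. Add FIRST(X) \ {ε} = { 'e', 'x' }
X is nullable (ε ∈ FIRST(X)), continue to the next symbol.
Symbol a is a terminal. Add 'a' and stop.
FIRST(X a X) = { 'a', 'e', 'x' }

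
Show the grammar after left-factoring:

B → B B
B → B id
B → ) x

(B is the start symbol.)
Left-factoring transforms A → αβ₁ | αβ₂ into A → αA' and A' → β₁ | β₂
(α is the longest common prefix among the alternatives). Repeat until
no nonterminal has two alternatives with a common prefix.

Round 1: B has alternatives sharing prefix 'B'. Introduce B': B → B B'
  Add: B' → B
  Add: B' → id

No remaining common prefixes — done.

Resulting grammar:
B → B B'
B' → B
B' → id
B → ) x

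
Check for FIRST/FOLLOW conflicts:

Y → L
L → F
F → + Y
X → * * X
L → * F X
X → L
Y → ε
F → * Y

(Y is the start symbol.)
Yes. Y → L with FOLLOW(Y) on { '*', '+' }

Nullable non-terminals: Y.
FIRST sets used below: FIRST(L) = { '*', '+' }

Y: nullable alternative(s) Y → ε; FOLLOW(Y) = { $, '*', '+' }
  Y → L: FIRST \ {ε} = { '*', '+' } — overlaps FOLLOW(Y) on { '*', '+' }: CONFLICT
  Y → ε: FIRST \ {ε} = { } — this is the only nullable alternative, skip

F, L, X have no nullable alternative, so no FIRST/FOLLOW check is needed there.

So the grammar has 1 FIRST/FOLLOW conflict (marked CONFLICT above).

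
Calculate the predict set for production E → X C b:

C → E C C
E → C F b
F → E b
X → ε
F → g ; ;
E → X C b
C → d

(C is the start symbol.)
PREDICT(E → X C b) = (FIRST(RHS) \ {ε}) ∪ (FOLLOW(E) if ε ∈ FIRST(RHS), i.e. RHS ⇒* ε)
FIRST(X) = { ε }
FIRST(C) = { 'd' }
FIRST(X C b) = { 'd' }
ε ∉ FIRST(X C b), so FOLLOW(E) is not added.
PREDICT(E → X C b) = { 'd' }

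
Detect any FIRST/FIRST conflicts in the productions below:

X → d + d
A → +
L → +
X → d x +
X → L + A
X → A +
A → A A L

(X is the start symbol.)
Yes. X → d '+' d / X → d x '+' on { 'd' }; X → L '+' A / X → A '+' on { '+' }; A → '+' / A → A A L on { '+' }

A FIRST/FIRST conflict occurs when two productions N → α and N → β for the same non-terminal have FIRST(α) ∩ FIRST(β) ≠ ∅ (with ε ∈ FIRST of a nullable right-hand side, so two nullable alternatives also conflict).

FIRST sets of the non-terminals at (or reachable through a nullable prefix from) the front of some alternative:
  FIRST(L) = { '+' }
  FIRST(A) = { '+' }

Productions for X:
  X → d + d: FIRST = { 'd' }
  X → d x +: FIRST = { 'd' }
  X → L + A: FIRST = { '+' }
  X → A +: FIRST = { '+' }
Productions for A:
  A → +: FIRST = { '+' }
  A → A A L: FIRST = { '+' }
L has only one production, so no FIRST/FIRST conflict is possible there.

Conflict for X: X → d + d and X → d x +
  Overlap: { 'd' }
Conflict for X: X → L + A and X → A +
  Overlap: { '+' }
Conflict for A: A → + and A → A A L
  Overlap: { '+' }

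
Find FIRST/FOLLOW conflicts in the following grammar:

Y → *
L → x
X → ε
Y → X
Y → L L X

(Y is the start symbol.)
Nullable non-terminals: X, Y.
FIRST sets used below: FIRST(X) = { ε }, FIRST(L) = { 'x' }
X has a nullable alternative but only one production, so nothing to check.

Y: nullable alternative(s) Y → X; FOLLOW(Y) = { $ }
  Y → *: FIRST \ {ε} = { '*' } — disjoint from FOLLOW(Y)
  Y → X: FIRST \ {ε} = { } — this is the only nullable alternative, skip
  Y → L L X: FIRST \ {ε} = { 'x' } — disjoint from FOLLOW(Y)

L has no nullable alternative, so no FIRST/FOLLOW check is needed there.

No FIRST/FOLLOW conflicts found.

Answer: No FIRST/FOLLOW conflicts.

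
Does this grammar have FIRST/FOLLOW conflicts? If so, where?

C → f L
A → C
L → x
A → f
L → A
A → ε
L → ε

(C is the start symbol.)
Nullable non-terminals: A, L.
FIRST sets used below: FIRST(C) = { 'f' }, FIRST(A) = { 'f', ε }

A: nullable alternative(s) A → ε; FOLLOW(A) = { $ }
  A → C: FIRST \ {ε} = { 'f' } — disjoint from FOLLOW(A)
  A → f: FIRST \ {ε} = { 'f' } — disjoint from FOLLOW(A)
  A → ε: FIRST \ {ε} = { } — this is the only nullable alternative, skip

L: nullable alternative(s) L → A, L → ε; FOLLOW(L) = { $ }
  L → x: FIRST \ {ε} = { 'x' } — disjoint from FOLLOW(L)
  L → A: FIRST \ {ε} = { 'f' } — disjoint from FOLLOW(L)
  L → ε: FIRST \ {ε} = { } — disjoint from FOLLOW(L)

C has no nullable alternative, so no FIRST/FOLLOW check is needed there.

No FIRST/FOLLOW conflicts found.

Answer: No FIRST/FOLLOW conflicts.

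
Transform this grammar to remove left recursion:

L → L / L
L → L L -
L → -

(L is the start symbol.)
L → - L'
L' → / L L'
L' → L - L'
L' → ε

L is directly left-recursive. The standard transformation for
  A → A α₁ | ... | A α_m | β₁ | ... | β_n
is
  A  → β₁ A' | ... | β_n A'
  A' → α₁ A' | ... | α_m A' | ε

L → - becomes L → - L'
L → L / L becomes L' → / L L'
L → L L - becomes L' → L - L'
Add L' → ε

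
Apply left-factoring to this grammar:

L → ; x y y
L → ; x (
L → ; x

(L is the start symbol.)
L → ; x L'
L' → y y
L' → (
L' → ε

Left-factoring transforms A → αβ₁ | αβ₂ into A → αA' and A' → β₁ | β₂
(α is the longest common prefix among the alternatives). Repeat until
no nonterminal has two alternatives with a common prefix.

Round 1: L has alternatives sharing prefix '; x'. Introduce L': L → ; x L'
  Add: L' → y y
  Add: L' → (
  Add: L' → ε

No remaining common prefixes — done.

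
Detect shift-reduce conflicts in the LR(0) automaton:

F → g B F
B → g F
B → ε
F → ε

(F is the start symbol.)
A shift-reduce conflict occurs when an LR(0) state has both:
  - a complete (reduce) item [A → α .] (dot at the end), and
  - a shift item [B → β . c γ] (dot before a terminal).

Augment with F' → F and build the canonical LR(0) collection (I0 = CLOSURE({[F' → . F]}), then GOTO on every symbol after a dot until no new states appear). It has 7 states:
  I0: { [F → . g B F], [F → .], [F' → . F] }  — shift, reduce
  I1: { [F' → F .] }  — accept
  I2: { [B → . g F], [B → .], [F → g . B F] }  — shift, reduce
  I3: { [F → . g B F], [F → .], [F → g B . F] }  — shift, reduce
  I4: { [B → g . F], [F → . g B F], [F → .] }  — shift, reduce
  I5: { [B → g F .] }  — reduce
  I6: { [F → g B F .] }  — reduce

I0 contains reduce item [F → .] and shift item [F → . g B F] — shift-reduce conflict.
I2 contains reduce item [B → .] and shift item [B → . g F] — shift-reduce conflict.
I3 contains reduce item [F → .] and shift item [F → . g B F] — shift-reduce conflict.
I4 contains reduce item [F → .] and shift item [F → . g B F] — shift-reduce conflict.

Answer: Yes — I0: [F → .] vs [F → . g B F]; I2: [B → .] vs [B → . g F]; I3: [F → .] vs [F → . g B F]; I4: [F → .] vs [F → . g B F]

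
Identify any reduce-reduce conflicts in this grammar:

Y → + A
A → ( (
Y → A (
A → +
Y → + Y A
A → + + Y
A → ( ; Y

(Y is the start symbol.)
No reduce-reduce conflicts

A reduce-reduce conflict occurs when an LR(0) state has two complete items [A → α .] and [B → β .] — both call for a reduction, and with no lookahead the parser cannot choose between them.

Augment with Y' → Y and build the canonical LR(0) collection (I0 = CLOSURE({[Y' → . Y]}), then GOTO on every symbol after a dot until no new states appear). It has 17 states:
  I0: { [A → . ( (], [A → . ( ; Y], [A → . + + Y], [A → . +], [Y → . + A], [Y → . + Y A], [Y → . A (], [Y' → . Y] }  — shift
  I1: { [A → ( . (], [A → ( . ; Y] }  — shift
  I2: { [A → + . + Y], [A → + .], [A → . ( (], [A → . ( ; Y], [A → . + + Y], [A → . +], [Y → + . A], [Y → + . Y A], [Y → . + A], [Y → . + Y A], [Y → . A (] }  — shift, reduce
  I3: { [Y → A . (] }  — shift
  I4: { [Y' → Y .] }  — accept
  I5: { [Y → A ( .] }  — reduce
  I6: { [A → + + . Y], [A → + . + Y], [A → + .], [A → . ( (], [A → . ( ; Y], [A → . + + Y], [A → . +], [Y → + . A], [Y → + . Y A], [Y → . + A], [Y → . + Y A], [Y → . A (] }  — shift, reduce
  I7: { [Y → + A .], [Y → A . (] }  — shift, reduce
  I8: { [A → . ( (], [A → . ( ; Y], [A → . + + Y], [A → . +], [Y → + Y . A] }  — shift
  I9: { [A → + . + Y], [A → + .] }  — shift, reduce
  I10: { [Y → + Y A .] }  — reduce
  I11: { [A → + + . Y], [A → . ( (], [A → . ( ; Y], [A → . + + Y], [A → . +], [Y → . + A], [Y → . + Y A], [Y → . A (] }  — shift
  I12: { [A → + + Y .] }  — reduce
  I13: { [A → + + Y .], [A → . ( (], [A → . ( ; Y], [A → . + + Y], [A → . +], [Y → + Y . A] }  — shift, reduce
  I14: { [A → ( ( .] }  — reduce
  I15: { [A → ( ; . Y], [A → . ( (], [A → . ( ; Y], [A → . + + Y], [A → . +], [Y → . + A], [Y → . + Y A], [Y → . A (] }  — shift
  I16: { [A → ( ; Y .] }  — reduce

No state contains more than one complete item.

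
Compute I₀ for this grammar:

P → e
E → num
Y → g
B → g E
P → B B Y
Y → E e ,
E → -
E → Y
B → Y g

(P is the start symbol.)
{ [B → . Y g], [B → . g E], [E → . -], [E → . Y], [E → . num], [P → . B B Y], [P → . e], [P' → . P], [Y → . E e ,], [Y → . g] }

First, augment the grammar with P' → P
I₀ = CLOSURE({ [P' → . P] }):
  [P' → . P] has the dot before P: add [P → . e], [P → . B B Y]
  [P → . B B Y] has the dot before B: add [B → . g E], [B → . Y g]
  [B → . Y g] has the dot before Y: add [Y → . g], [Y → . E e ,]
  [Y → . E e ,] has the dot before E: add [E → . num], [E → . -], [E → . Y]
No further items can be added.

I₀ = { [B → . Y g], [B → . g E], [E → . -], [E → . Y], [E → . num], [P → . B B Y], [P → . e], [P' → . P], [Y → . E e ,], [Y → . g] }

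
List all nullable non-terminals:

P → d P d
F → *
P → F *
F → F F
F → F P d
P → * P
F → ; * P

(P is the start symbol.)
None

A non-terminal is nullable if it can derive ε (the empty string): either it has an ε-production, or it has a production whose right-hand side consists entirely of nullable non-terminals.

There are no ε-productions, so no non-terminal can derive ε.
No non-terminals are nullable.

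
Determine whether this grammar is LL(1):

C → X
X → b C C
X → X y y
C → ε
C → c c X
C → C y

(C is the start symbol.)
No. Predict set conflict for C: { 'b' }

A grammar is LL(1) if for each non-terminal N with multiple productions, the predict sets of those productions are pairwise disjoint, where PREDICT(N → α) = (FIRST(α) \ {ε}) ∪ (FOLLOW(N) if α ⇒* ε).

Relevant sets:
  FIRST(X) = { 'b' }
  FIRST(C) = { 'b', 'c', 'y', ε }
  FOLLOW(C) = { $, 'b', 'c', 'y' }

For C:
  PREDICT(C → X) = { 'b' }
  PREDICT(C → ε) = { $, 'b', 'c', 'y' }
  PREDICT(C → c c X) = { 'c' }
  PREDICT(C → C y) = { 'b', 'c', 'y' }
For X:
  PREDICT(X → b C C) = { 'b' }
  PREDICT(X → X y y) = { 'b' }

Conflict found: Predict set conflict for C: { 'b' }
The grammar is NOT LL(1).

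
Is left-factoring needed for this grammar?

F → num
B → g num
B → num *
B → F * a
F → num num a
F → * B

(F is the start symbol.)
Left-factoring is needed when two productions for the same non-terminal
share a common prefix on the right-hand side.

Productions for F:
  F → num
  F → num num a
  F → * B
Productions for B:
  B → g num
  B → num *
  B → F * a

Found common prefix 'num' in productions for F

Answer: Yes, F has productions with common prefix 'num'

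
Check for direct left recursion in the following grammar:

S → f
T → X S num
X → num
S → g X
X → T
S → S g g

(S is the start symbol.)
Yes, S is left-recursive

Direct left recursion occurs when N → N α for some non-terminal N (the right-hand side begins with the left-hand side itself).

S → f: starts with f
T → X S num: starts with X
X → num: starts with num
S → g X: starts with g
X → T: starts with T
S → S g g: LEFT RECURSIVE (starts with S)

The grammar has direct left recursion on: S.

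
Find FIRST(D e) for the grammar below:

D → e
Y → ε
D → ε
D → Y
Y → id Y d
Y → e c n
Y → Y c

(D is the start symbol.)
FIRST sets of the non-terminals involved (from the grammar, by fixed-point iteration):
  FIRST(D) = { 'c', 'e', 'id', ε }

To compute FIRST(D e), process the symbols left to right:
Symbol D is a non-terminal. Add FIRST(D) \ {ε} = { 'c', 'e', 'id' }
D is nullable (ε ∈ FIRST(D)), continue to the next symbol.
Symbol e is a terminal. Add 'e' and stop.
FIRST(D e) = { 'c', 'e', 'id' }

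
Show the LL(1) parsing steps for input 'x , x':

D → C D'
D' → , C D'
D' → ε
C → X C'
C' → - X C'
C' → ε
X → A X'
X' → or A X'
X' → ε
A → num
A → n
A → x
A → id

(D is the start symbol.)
Stack is shown with the top on the left.

Stack         Input    Action
-----------------------------
D $           x , x $  output D → C D'
C D' $        x , x $  output C → X C'
X C' D' $     x , x $  output X → A X'
A X' C' D' $  x , x $  output A → x
x X' C' D' $  x , x $  match 'x'
X' C' D' $    , x $    output X' → ε
C' D' $       , x $    output C' → ε
D' $          , x $    output D' → , C D'
, C D' $      , x $    match ','
C D' $        x $      output C → X C'
X C' D' $     x $      output X → A X'
A X' C' D' $  x $      output A → x
x X' C' D' $  x $      match 'x'
X' C' D' $    $        output X' → ε
C' D' $       $        output C' → ε
D' $          $        output D' → ε
$             $        accept

The string is accepted.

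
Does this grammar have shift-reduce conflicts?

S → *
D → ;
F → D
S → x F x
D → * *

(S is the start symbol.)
A shift-reduce conflict occurs when an LR(0) state has both:
  - a complete (reduce) item [A → α .] (dot at the end), and
  - a shift item [B → β . c γ] (dot before a terminal).

Augment with S' → S and build the canonical LR(0) collection (I0 = CLOSURE({[S' → . S]}), then GOTO on every symbol after a dot until no new states appear). It has 10 states:
  I0: { [S → . *], [S → . x F x], [S' → . S] }  — shift
  I1: { [S → * .] }  — reduce
  I2: { [S' → S .] }  — accept
  I3: { [D → . * *], [D → . ;], [F → . D], [S → x . F x] }  — shift
  I4: { [D → * . *] }  — shift
  I5: { [D → ; .] }  — reduce
  I6: { [F → D .] }  — reduce
  I7: { [S → x F . x] }  — shift
  I8: { [S → x F x .] }  — reduce
  I9: { [D → * * .] }  — reduce

No state contains both a complete item and a shift item.

Answer: No shift-reduce conflicts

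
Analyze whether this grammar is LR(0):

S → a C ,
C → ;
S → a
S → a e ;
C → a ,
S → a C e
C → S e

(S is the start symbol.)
Augment with S' → S and build the canonical LR(0) collection (I0 = CLOSURE({[S' → . S]}), then GOTO on every symbol after a dot until no new states appear). It has 13 states:
  I0: { [S → . a C ,], [S → . a C e], [S → . a e ;], [S → . a], [S' → . S] }  — shift
  I1: { [S' → S .] }  — accept
  I2: { [C → . ;], [C → . S e], [C → . a ,], [S → . a C ,], [S → . a C e], [S → . a e ;], [S → . a], [S → a . C ,], [S → a . C e], [S → a . e ;], [S → a .] }  — shift, reduce
  I3: { [C → ; .] }  — reduce
  I4: { [S → a C . ,], [S → a C . e] }  — shift
  I5: { [C → S . e] }  — shift
  I6: { [C → . ;], [C → . S e], [C → . a ,], [C → a . ,], [S → . a C ,], [S → . a C e], [S → . a e ;], [S → . a], [S → a . C ,], [S → a . C e], [S → a . e ;], [S → a .] }  — shift, reduce
  I7: { [S → a e . ;] }  — shift
  I8: { [S → a e ; .] }  — reduce
  I9: { [C → a , .] }  — reduce
  I10: { [C → S e .] }  — reduce
  I11: { [S → a C , .] }  — reduce
  I12: { [S → a C e .] }  — reduce

Conflict in state I2:
  Shift-reduce conflict between [S → a .] and [C → . ;]
So the grammar is NOT LR(0).

Answer: No. Shift-reduce conflict between [S → a .] and [C → . ;]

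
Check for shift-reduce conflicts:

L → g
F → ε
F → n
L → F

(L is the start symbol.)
Yes — I0: [F → .] vs [F → . n]

A shift-reduce conflict occurs when an LR(0) state has both:
  - a complete (reduce) item [A → α .] (dot at the end), and
  - a shift item [B → β . c γ] (dot before a terminal).

Augment with L' → L and build the canonical LR(0) collection (I0 = CLOSURE({[L' → . L]}), then GOTO on every symbol after a dot until no new states appear). It has 5 states:
  I0: { [F → . n], [F → .], [L → . F], [L → . g], [L' → . L] }  — shift, reduce
  I1: { [L → F .] }  — reduce
  I2: { [L' → L .] }  — accept
  I3: { [L → g .] }  — reduce
  I4: { [F → n .] }  — reduce

I0 contains reduce item [F → .] and shift items [F → . n], [L → . g] — shift-reduce conflict.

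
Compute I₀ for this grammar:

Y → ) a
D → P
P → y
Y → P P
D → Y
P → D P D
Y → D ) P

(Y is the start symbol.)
{ [D → . P], [D → . Y], [P → . D P D], [P → . y], [Y → . ) a], [Y → . D ) P], [Y → . P P], [Y' → . Y] }

First, augment the grammar with Y' → Y
I₀ = CLOSURE({ [Y' → . Y] }):
  [Y' → . Y] has the dot before Y: add [Y → . ) a], [Y → . P P], [Y → . D ) P]
  [Y → . P P] has the dot before P: add [P → . y], [P → . D P D]
  [Y → . D ) P] has the dot before D: add [D → . P], [D → . Y]
No further items can be added.

I₀ = { [D → . P], [D → . Y], [P → . D P D], [P → . y], [Y → . ) a], [Y → . D ) P], [Y → . P P], [Y' → . Y] }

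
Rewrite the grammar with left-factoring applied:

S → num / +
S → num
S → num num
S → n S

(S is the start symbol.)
S → num S'
S' → / +
S' → ε
S' → num
S → n S

Left-factoring transforms A → αβ₁ | αβ₂ into A → αA' and A' → β₁ | β₂
(α is the longest common prefix among the alternatives). Repeat until
no nonterminal has two alternatives with a common prefix.

Round 1: S has alternatives sharing prefix 'num'. Introduce S': S → num S'
  Add: S' → / +
  Add: S' → ε
  Add: S' → num

No remaining common prefixes — done.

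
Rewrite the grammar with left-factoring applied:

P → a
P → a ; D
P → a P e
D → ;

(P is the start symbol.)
Left-factoring transforms A → αβ₁ | αβ₂ into A → αA' and A' → β₁ | β₂
(α is the longest common prefix among the alternatives). Repeat until
no nonterminal has two alternatives with a common prefix.

Round 1: P has alternatives sharing prefix 'a'. Introduce P': P → a P'
  Add: P' → ε
  Add: P' → ; D
  Add: P' → P e

No remaining common prefixes — done.

Resulting grammar:
P → a P'
P' → ε
P' → ; D
P' → P e
D → ;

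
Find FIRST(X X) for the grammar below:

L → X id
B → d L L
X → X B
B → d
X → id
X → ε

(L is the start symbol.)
{ 'd', 'id', ε }

FIRST sets of the non-terminals involved (from the grammar, by fixed-point iteration):
  FIRST(X) = { 'd', 'id', ε }

To compute FIRST(X X), process the symbols left to right:
Symbol X is a non-terminal. Add FIRST(X) \ {ε} = { 'd', 'id' }
X is nullable (ε ∈ FIRST(X)), continue to the next symbol.
Symbol X is a non-terminal. Add FIRST(X) \ {ε} = { 'd', 'id' }
X is nullable (ε ∈ FIRST(X)), continue to the next symbol.
All symbols are nullable, so ε is in the result.
FIRST(X X) = { 'd', 'id', ε }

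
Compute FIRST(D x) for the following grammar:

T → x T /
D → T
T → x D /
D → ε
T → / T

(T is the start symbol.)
FIRST sets of the non-terminals involved (from the grammar, by fixed-point iteration):
  FIRST(D) = { '/', 'x', ε }

To compute FIRST(D x), process the symbols left to right:
Symbol D is a non-terminal. Add FIRST(D) \ {ε} = { '/', 'x' }
D is nullable (ε ∈ FIRST(D)), continue to the next symbol.
Symbol x is a terminal. Add 'x' and stop.
FIRST(D x) = { '/', 'x' }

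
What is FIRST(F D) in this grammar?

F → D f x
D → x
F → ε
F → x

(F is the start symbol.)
FIRST sets of the non-terminals involved (from the grammar, by fixed-point iteration):
  FIRST(F) = { 'x', ε }
  FIRST(D) = { 'x' }

To compute FIRST(F D), process the symbols left to right:
Symbol F is a non-terminal. Add FIRST(F) \ {ε} = { 'x' }
F is nullable (ε ∈ FIRST(F)), continue to the next symbol.
Symbol D is a non-terminal. Add FIRST(D) \ {ε} = { 'x' }
D is not nullable (ε ∉ FIRST(D)), so stop here.
FIRST(F D) = { 'x' }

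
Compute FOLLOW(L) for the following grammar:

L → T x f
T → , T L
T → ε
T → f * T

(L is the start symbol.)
To compute FOLLOW(L), find every occurrence of L on a right-hand side N → α L β: add FIRST(β) \ {ε}, and if β is empty or nullable also add FOLLOW(N). Iterate to a fixed point.

L is the start symbol, so $ ∈ FOLLOW(L).
In T → , T L: L is at the end, add FOLLOW(T)

The FOLLOW sets referred to above (computed the same way, to a fixed point):
  FOLLOW(T) = { ',', 'f', 'x' }

Taking the union: FOLLOW(L) = { $, ',', 'f', 'x' }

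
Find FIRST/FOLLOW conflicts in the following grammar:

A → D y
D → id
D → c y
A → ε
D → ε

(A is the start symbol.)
No FIRST/FOLLOW conflicts.

Nullable non-terminals: A, D.
FIRST sets used below: FIRST(D) = { 'c', 'id', ε }

A: nullable alternative(s) A → ε; FOLLOW(A) = { $ }
  A → D y: FIRST \ {ε} = { 'c', 'id', 'y' } — disjoint from FOLLOW(A)
  A → ε: FIRST \ {ε} = { } — this is the only nullable alternative, skip

D: nullable alternative(s) D → ε; FOLLOW(D) = { 'y' }
  D → id: FIRST \ {ε} = { 'id' } — disjoint from FOLLOW(D)
  D → c y: FIRST \ {ε} = { 'c' } — disjoint from FOLLOW(D)
  D → ε: FIRST \ {ε} = { } — this is the only nullable alternative, skip

No FIRST/FOLLOW conflicts found.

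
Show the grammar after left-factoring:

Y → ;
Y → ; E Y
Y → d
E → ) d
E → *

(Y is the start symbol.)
Y → ; Y'
Y' → ε
Y' → E Y
Y → d
E → ) d
E → *

Left-factoring transforms A → αβ₁ | αβ₂ into A → αA' and A' → β₁ | β₂
(α is the longest common prefix among the alternatives). Repeat until
no nonterminal has two alternatives with a common prefix.

Round 1: Y has alternatives sharing prefix ';'. Introduce Y': Y → ; Y'
  Add: Y' → ε
  Add: Y' → E Y

No remaining common prefixes — done.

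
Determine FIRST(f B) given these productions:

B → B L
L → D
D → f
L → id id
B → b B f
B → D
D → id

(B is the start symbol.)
{ 'f' }

To compute FIRST(f B), process the symbols left to right:
Symbol f is a terminal. Add 'f' and stop.
FIRST(f B) = { 'f' }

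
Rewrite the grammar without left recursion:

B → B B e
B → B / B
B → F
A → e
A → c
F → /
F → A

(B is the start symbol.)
B is directly left-recursive. The standard transformation for
  A → A α₁ | ... | A α_m | β₁ | ... | β_n
is
  A  → β₁ A' | ... | β_n A'
  A' → α₁ A' | ... | α_m A' | ε

B → F becomes B → F B'
B → B B e becomes B' → B e B'
B → B / B becomes B' → / B B'
Add B' → ε

Productions for other non-terminals are unchanged:
  A → e
  A → c
  F → /
  F → A

Resulting grammar:
B → F B'
B' → B e B'
B' → / B B'
B' → ε
A → e
A → c
F → /
F → A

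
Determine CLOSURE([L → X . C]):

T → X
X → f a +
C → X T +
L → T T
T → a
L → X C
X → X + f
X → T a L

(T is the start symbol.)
Start with: [L → X . C]
  [L → X . C] has the dot before C: add [C → . X T +]
  [C → . X T +] has the dot before X: add [X → . f a +], [X → . X + f], [X → . T a L]
  [X → . T a L] has the dot before T: add [T → . X], [T → . a]
No further items can be added.

CLOSURE = { [C → . X T +], [L → X . C], [T → . X], [T → . a], [X → . T a L], [X → . X + f], [X → . f a +] }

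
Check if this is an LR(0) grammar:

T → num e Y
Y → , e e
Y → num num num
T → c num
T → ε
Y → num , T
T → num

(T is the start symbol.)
A grammar is LR(0) if no state in the canonical LR(0) collection has:
  - both a shift item (dot before a terminal) and a complete item (shift-reduce conflict), or
  - two or more complete items (reduce-reduce conflict; the accept item [T' → T .] counts as a complete item here).

Augment with T' → T and build the canonical LR(0) collection (I0 = CLOSURE({[T' → . T]}), then GOTO on every symbol after a dot until no new states appear). It has 15 states:
  I0: { [T → . c num], [T → . num e Y], [T → . num], [T → .], [T' → . T] }  — shift, reduce
  I1: { [T' → T .] }  — accept
  I2: { [T → c . num] }  — shift
  I3: { [T → num . e Y], [T → num .] }  — shift, reduce
  I4: { [T → num e . Y], [Y → . , e e], [Y → . num , T], [Y → . num num num] }  — shift
  I5: { [Y → , . e e] }  — shift
  I6: { [T → num e Y .] }  — reduce
  I7: { [Y → num . , T], [Y → num . num num] }  — shift
  I8: { [T → . c num], [T → . num e Y], [T → . num], [T → .], [Y → num , . T] }  — shift, reduce
  I9: { [Y → num num . num] }  — shift
  I10: { [Y → num num num .] }  — reduce
  I11: { [Y → num , T .] }  — reduce
  I12: { [Y → , e . e] }  — shift
  I13: { [Y → , e e .] }  — reduce
  I14: { [T → c num .] }  — reduce

Conflict in state I0:
  Shift-reduce conflict between [T → .] and [T → . c num]
So the grammar is NOT LR(0).

Answer: No. Shift-reduce conflict between [T → .] and [T → . c num]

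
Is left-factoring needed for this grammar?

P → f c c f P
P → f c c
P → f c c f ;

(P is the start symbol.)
Yes, P has productions with common prefix 'f c c'

Left-factoring is needed when two productions for the same non-terminal
share a common prefix on the right-hand side.

Productions for P:
  P → f c c f P
  P → f c c
  P → f c c f ;

Found common prefix 'f c c' in productions for P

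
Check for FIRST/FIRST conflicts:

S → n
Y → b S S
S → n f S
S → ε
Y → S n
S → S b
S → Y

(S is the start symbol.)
Yes. S → n / S → n f S on { 'n' }; S → n / S → S b on { 'n' }; S → n / S → Y on { 'n' }; S → n f S / S → S b on { 'n' }; S → n f S / S → Y on { 'n' }; S → S b / S → Y on { 'b', 'n' }; Y → b S S / Y → S n on { 'b' }

FIRST sets of the non-terminals at (or reachable through a nullable prefix from) the front of some alternative:
  FIRST(S) = { 'b', 'n', ε }
  FIRST(Y) = { 'b', 'n' }

Productions for S:
  S → n: FIRST = { 'n' }
  S → n f S: FIRST = { 'n' }
  S → ε: FIRST = { ε }
  S → S b: FIRST = { 'b', 'n' }
  S → Y: FIRST = { 'b', 'n' }
Productions for Y:
  Y → b S S: FIRST = { 'b' }
  Y → S n: FIRST = { 'b', 'n' }

Conflict for S: S → n and S → n f S
  Overlap: { 'n' }
Conflict for S: S → n and S → S b
  Overlap: { 'n' }
Conflict for S: S → n and S → Y
  Overlap: { 'n' }
Conflict for S: S → n f S and S → S b
  Overlap: { 'n' }
Conflict for S: S → n f S and S → Y
  Overlap: { 'n' }
Conflict for S: S → S b and S → Y
  Overlap: { 'b', 'n' }
Conflict for Y: Y → b S S and Y → S n
  Overlap: { 'b' }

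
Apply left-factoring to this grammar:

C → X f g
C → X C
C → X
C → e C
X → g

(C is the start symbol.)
Left-factoring transforms A → αβ₁ | αβ₂ into A → αA' and A' → β₁ | β₂
(α is the longest common prefix among the alternatives). Repeat until
no nonterminal has two alternatives with a common prefix.

Round 1: C has alternatives sharing prefix 'X'. Introduce C': C → X C'
  Add: C' → f g
  Add: C' → C
  Add: C' → ε

No remaining common prefixes — done.

Resulting grammar:
C → X C'
C' → f g
C' → C
C' → ε
C → e C
X → g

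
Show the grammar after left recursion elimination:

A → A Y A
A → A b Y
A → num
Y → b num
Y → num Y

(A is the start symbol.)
A → num A'
A' → Y A A'
A' → b Y A'
A' → ε
Y → b num
Y → num Y

A is directly left-recursive. The standard transformation for
  A → A α₁ | ... | A α_m | β₁ | ... | β_n
is
  A  → β₁ A' | ... | β_n A'
  A' → α₁ A' | ... | α_m A' | ε

A → num becomes A → num A'
A → A Y A becomes A' → Y A A'
A → A b Y becomes A' → b Y A'
Add A' → ε

Productions for other non-terminals are unchanged:
  Y → b num
  Y → num Y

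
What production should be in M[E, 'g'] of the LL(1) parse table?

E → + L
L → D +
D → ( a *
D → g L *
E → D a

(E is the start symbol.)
E → D a

To find M[E, 'g'], we find productions for E where 'g' is in the predict set (PREDICT(N → α) = (FIRST(α) \ {ε}) ∪ (FOLLOW(N) if α ⇒* ε)).

Relevant sets:
  FIRST(D) = { '(', 'g' }

E → + L: PREDICT = { '+' }
E → D a: PREDICT = { '(', 'g' }
  'g' is in predict set, so this production goes in M[E, 'g']

M[E, 'g'] = E → D a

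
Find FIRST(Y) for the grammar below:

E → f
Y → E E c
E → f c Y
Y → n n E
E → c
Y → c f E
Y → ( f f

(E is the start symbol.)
FIRST sets of the other non-terminals involved (by the same procedure, iterated to a fixed point):
  FIRST(E) = { 'c', 'f' }

From Y → E E c:
  - E is a non-terminal: add FIRST(E) \ {ε} = { 'c', 'f' }
    E is not nullable, so stop
From Y → n n E:
  - n is a terminal: add 'n' and stop
From Y → c f E:
  - c is a terminal: add 'c' and stop
From Y → ( f f:
  - '(' is a terminal: add '(' and stop

Collecting: FIRST(Y) = { '(', 'c', 'f', 'n' }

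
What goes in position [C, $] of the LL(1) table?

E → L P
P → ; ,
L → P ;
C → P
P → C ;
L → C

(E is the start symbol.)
To find M[C, $], we find productions for C where $ is in the predict set (PREDICT(N → α) = (FIRST(α) \ {ε}) ∪ (FOLLOW(N) if α ⇒* ε)).

Relevant sets:
  FIRST(P) = { ';' }

C → P: PREDICT = { ';' }

M[C, $] is empty (no production applies)

Answer: Empty (error entry)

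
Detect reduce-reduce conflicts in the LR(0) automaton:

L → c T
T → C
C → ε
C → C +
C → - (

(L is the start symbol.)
A reduce-reduce conflict occurs when an LR(0) state has two complete items [A → α .] and [B → β .] — both call for a reduction, and with no lookahead the parser cannot choose between them.

Augment with L' → L and build the canonical LR(0) collection (I0 = CLOSURE({[L' → . L]}), then GOTO on every symbol after a dot until no new states appear). It has 8 states:
  I0: { [L → . c T], [L' → . L] }  — shift
  I1: { [L' → L .] }  — accept
  I2: { [C → . - (], [C → . C +], [C → .], [L → c . T], [T → . C] }  — shift, reduce
  I3: { [C → - . (] }  — shift
  I4: { [C → C . +], [T → C .] }  — shift, reduce
  I5: { [L → c T .] }  — reduce
  I6: { [C → C + .] }  — reduce
  I7: { [C → - ( .] }  — reduce

No state contains more than one complete item.

Answer: No reduce-reduce conflicts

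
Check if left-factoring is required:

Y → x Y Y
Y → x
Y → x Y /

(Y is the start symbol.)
Left-factoring is needed when two productions for the same non-terminal
share a common prefix on the right-hand side.

Productions for Y:
  Y → x Y Y
  Y → x
  Y → x Y /

Found common prefix 'x' in productions for Y

Answer: Yes, Y has productions with common prefix 'x'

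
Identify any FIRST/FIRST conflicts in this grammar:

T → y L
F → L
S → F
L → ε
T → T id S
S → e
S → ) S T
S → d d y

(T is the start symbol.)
Yes. T → y L / T → T id S on { 'y' }

A FIRST/FIRST conflict occurs when two productions N → α and N → β for the same non-terminal have FIRST(α) ∩ FIRST(β) ≠ ∅ (with ε ∈ FIRST of a nullable right-hand side, so two nullable alternatives also conflict).

FIRST sets of the non-terminals at (or reachable through a nullable prefix from) the front of some alternative:
  FIRST(T) = { 'y' }
  FIRST(F) = { ε }

Productions for T:
  T → y L: FIRST = { 'y' }
  T → T id S: FIRST = { 'y' }
Productions for S:
  S → F: FIRST = { ε }
  S → e: FIRST = { 'e' }
  S → ) S T: FIRST = { ')' }
  S → d d y: FIRST = { 'd' }
F, L have only one production, so no FIRST/FIRST conflict is possible there.

Conflict for T: T → y L and T → T id S
  Overlap: { 'y' }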